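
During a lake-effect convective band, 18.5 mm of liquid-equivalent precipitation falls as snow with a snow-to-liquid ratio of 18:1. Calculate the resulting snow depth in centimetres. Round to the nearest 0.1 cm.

Snow depth = liquid × ratio = 18.5 mm × 18 = 333 mm = 33.3 cm.

snow depth ≈ 33.3 cm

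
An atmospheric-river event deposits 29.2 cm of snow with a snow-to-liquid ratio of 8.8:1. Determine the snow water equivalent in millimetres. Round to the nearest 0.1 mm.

SWE = snow depth / ratio = 29.2 cm / 8.8 = 3.318 cm = 33.2 mm.

SWE ≈ 33.2 mm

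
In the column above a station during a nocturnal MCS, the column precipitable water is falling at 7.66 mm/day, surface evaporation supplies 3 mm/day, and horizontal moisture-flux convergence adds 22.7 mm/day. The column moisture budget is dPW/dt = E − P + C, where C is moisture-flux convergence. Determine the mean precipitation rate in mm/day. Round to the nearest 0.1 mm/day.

dPW/dt = -7.66 mm/day.
P = E + C − dPW/dt = 3 + (22.7) − (-7.66) = 33.4 mm/day.

P ≈ 33.4 mm/day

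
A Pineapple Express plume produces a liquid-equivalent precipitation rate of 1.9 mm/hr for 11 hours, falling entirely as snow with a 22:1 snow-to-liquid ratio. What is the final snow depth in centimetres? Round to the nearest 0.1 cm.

Liquid-equivalent depth = 1.9 × 11 = 20.9 mm.
Snow depth = 20.9 mm × 22 = 459.8 mm = 46.0 cm.

snow depth ≈ 46.0 cm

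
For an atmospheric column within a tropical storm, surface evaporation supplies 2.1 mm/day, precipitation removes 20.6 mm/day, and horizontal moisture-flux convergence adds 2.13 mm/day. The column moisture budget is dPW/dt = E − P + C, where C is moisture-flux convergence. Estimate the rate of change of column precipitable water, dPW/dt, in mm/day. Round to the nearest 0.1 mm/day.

dPW/dt = E − P + C = 2.1 − 20.6 + (2.13) = -16.4 mm/day.

dPW/dt ≈ -16.4 mm/day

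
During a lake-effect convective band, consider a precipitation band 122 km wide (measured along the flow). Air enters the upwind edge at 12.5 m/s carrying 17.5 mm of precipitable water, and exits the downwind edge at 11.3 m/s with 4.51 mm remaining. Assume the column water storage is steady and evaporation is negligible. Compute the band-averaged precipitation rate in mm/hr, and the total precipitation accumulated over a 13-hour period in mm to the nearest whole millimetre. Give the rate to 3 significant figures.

Column moisture flux per unit crosswind length is F = V × PW.
Inflow: F_in = 12.5 × 17.5 = 218.75 mm·m/s
Outflow: F_out = 11.3 × 4.51 = 50.963 mm·m/s
Steady-state rate R = (F_in − F_out)/L = (218.75 − 50.963) / 122000 m = 1.375e-03 mm/s.
R = 1.375e-03 × 3600 = 4.95 mm/hr.
Over 13 h: total = 4.95 × 13 = 64.35 ≈ 64 mm.

R ≈ 4.95 mm/hr; total ≈ 64 mm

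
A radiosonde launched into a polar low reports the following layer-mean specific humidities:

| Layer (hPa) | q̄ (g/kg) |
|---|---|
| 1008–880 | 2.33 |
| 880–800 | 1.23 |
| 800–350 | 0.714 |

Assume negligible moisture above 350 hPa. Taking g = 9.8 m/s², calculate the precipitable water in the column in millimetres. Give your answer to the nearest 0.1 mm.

Precipitable water is the column-integrated vapour mass per unit area: PW = (1/g) Σ q̄ Δp, with q in kg/kg and Δp in Pa (1 kg/m² of water = 1 mm).
Layer 1008–880 hPa: Δp = 128 hPa = 12800 Pa, q̄ = 0.00233 kg/kg → 0.00233 × 12800 / 9.8 = 3.04 mm
Layer 880–800 hPa: Δp = 80 hPa = 8000 Pa, q̄ = 0.00123 kg/kg → 0.00123 × 8000 / 9.8 = 1.00 mm
Layer 800–350 hPa: Δp = 450 hPa = 45000 Pa, q̄ = 0.000714 kg/kg → 0.000714 × 45000 / 9.8 = 3.28 mm
PW = 3.04 + 1.00 + 3.28 = 7.32 ≈ 7.3 mm.

PW ≈ 7.3 mm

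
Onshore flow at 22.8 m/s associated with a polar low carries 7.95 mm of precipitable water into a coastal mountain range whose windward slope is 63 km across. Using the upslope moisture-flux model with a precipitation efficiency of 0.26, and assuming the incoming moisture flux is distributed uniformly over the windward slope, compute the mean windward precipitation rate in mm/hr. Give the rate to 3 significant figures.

R ≈ 2.69 mm/hr

Incoming column moisture flux per unit ridge length: F = V × PW = 22.8 × 7.95 = 181.26 mm·m/s.
Spread over the 63 km slope with efficiency ε = 0.26: R = ε·F/W = 0.26 × 181.26 / 63000 m = 7.481e-04 mm/s.
R = 7.481e-04 × 3600 = 2.69 mm/hr.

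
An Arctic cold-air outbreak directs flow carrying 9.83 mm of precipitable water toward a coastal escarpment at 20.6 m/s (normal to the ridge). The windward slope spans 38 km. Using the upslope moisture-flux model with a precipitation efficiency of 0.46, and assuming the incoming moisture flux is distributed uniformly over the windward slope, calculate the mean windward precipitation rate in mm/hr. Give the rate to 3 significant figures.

R ≈ 8.82 mm/hr

Incoming column moisture flux per unit ridge length: F = V × PW = 20.6 × 9.83 = 202.498 mm·m/s.
Spread over the 38 km slope with efficiency ε = 0.46: R = ε·F/W = 0.46 × 202.498 / 38000 m = 2.451e-03 mm/s.
R = 2.451e-03 × 3600 = 8.82 mm/hr.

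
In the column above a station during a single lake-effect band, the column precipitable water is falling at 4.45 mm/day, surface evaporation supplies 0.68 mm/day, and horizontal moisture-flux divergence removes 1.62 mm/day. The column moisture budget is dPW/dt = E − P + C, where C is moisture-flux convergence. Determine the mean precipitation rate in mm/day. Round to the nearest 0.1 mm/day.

P ≈ 3.5 mm/day

dPW/dt = -4.45 mm/day.
P = E + C − dPW/dt = 0.68 + (-1.62) − (-4.45) = 3.5 mm/day.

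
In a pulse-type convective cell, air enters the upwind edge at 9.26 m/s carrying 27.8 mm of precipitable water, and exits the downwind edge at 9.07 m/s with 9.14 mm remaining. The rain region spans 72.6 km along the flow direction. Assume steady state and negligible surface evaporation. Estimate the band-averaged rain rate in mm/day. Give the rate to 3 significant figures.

R ≈ 208 mm/day

Column moisture flux per unit crosswind length is F = V × PW.
Inflow: F_in = 9.26 × 27.8 = 257.428 mm·m/s
Outflow: F_out = 9.07 × 9.14 = 82.8998 mm·m/s
Steady-state rate R = (F_in − F_out)/L = (257.428 − 82.8998) / 72600 m = 2.404e-03 mm/s.
R = 2.404e-03 × 3600 × 24 = 208 mm/day.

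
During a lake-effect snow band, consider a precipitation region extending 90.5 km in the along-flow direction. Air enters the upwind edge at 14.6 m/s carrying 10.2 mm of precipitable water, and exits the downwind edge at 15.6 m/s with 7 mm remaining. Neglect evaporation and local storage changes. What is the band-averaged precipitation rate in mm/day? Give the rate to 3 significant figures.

Column moisture flux per unit crosswind length is F = V × PW.
Inflow: F_in = 14.6 × 10.2 = 148.92 mm·m/s
Outflow: F_out = 15.6 × 7 = 109.2 mm·m/s
Steady-state rate R = (F_in − F_out)/L = (148.92 − 109.2) / 90500 m = 4.389e-04 mm/s.
R = 4.389e-04 × 3600 × 24 = 37.9 mm/day.

R ≈ 37.9 mm/day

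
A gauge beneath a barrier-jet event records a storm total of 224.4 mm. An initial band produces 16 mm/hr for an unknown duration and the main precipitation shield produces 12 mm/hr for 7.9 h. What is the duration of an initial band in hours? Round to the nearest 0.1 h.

duration ≈ 8.1 h

Known phases: 12 × 7.9 = 94.8 mm.
Remaining depth = 224.4 − 94.8 = 129.6 mm.
Duration = 129.6 / 16 = 8.1 h.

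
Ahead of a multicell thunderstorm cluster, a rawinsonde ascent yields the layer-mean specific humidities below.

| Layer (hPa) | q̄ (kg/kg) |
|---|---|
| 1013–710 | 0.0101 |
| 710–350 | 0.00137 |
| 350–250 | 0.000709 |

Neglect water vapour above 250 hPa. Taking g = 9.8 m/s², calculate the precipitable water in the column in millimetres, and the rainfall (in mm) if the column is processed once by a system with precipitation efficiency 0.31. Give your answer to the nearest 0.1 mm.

PW ≈ 37.0 mm; rainfall ≈ 11.5 mm

Precipitable water is the column-integrated vapour mass per unit area: PW = (1/g) Σ q̄ Δp, with q in kg/kg and Δp in Pa (1 kg/m² of water = 1 mm).
Layer 1013–710 hPa: Δp = 303 hPa = 30300 Pa, q̄ = 0.0101 kg/kg → 0.0101 × 30300 / 9.8 = 31.23 mm
Layer 710–350 hPa: Δp = 360 hPa = 36000 Pa, q̄ = 0.00137 kg/kg → 0.00137 × 36000 / 9.8 = 5.03 mm
Layer 350–250 hPa: Δp = 100 hPa = 10000 Pa, q̄ = 0.000709 kg/kg → 0.000709 × 10000 / 9.8 = 0.72 mm
PW = 31.23 + 5.03 + 0.72 = 36.98 ≈ 37.0 mm.
Rainfall = ε × PW = 0.31 × 37.0 = 11.5 mm.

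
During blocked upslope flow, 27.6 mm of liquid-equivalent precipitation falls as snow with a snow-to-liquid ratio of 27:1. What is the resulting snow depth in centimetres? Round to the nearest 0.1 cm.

Snow depth = liquid × ratio = 27.6 mm × 27 = 745.2 mm = 74.5 cm.

snow depth ≈ 74.5 cm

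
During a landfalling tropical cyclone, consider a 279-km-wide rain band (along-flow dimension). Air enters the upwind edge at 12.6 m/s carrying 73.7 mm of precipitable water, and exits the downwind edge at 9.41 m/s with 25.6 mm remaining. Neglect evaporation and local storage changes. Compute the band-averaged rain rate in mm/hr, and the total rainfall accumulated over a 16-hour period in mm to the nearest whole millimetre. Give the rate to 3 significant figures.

R ≈ 8.87 mm/hr; total ≈ 142 mm

Column moisture flux per unit crosswind length is F = V × PW.
Inflow: F_in = 12.6 × 73.7 = 928.62 mm·m/s
Outflow: F_out = 9.41 × 25.6 = 240.896 mm·m/s
Steady-state rate R = (F_in − F_out)/L = (928.62 − 240.896) / 279000 m = 2.465e-03 mm/s.
R = 2.465e-03 × 3600 = 8.87 mm/hr.
Over 16 h: total = 8.87 × 16 = 141.92 ≈ 142 mm.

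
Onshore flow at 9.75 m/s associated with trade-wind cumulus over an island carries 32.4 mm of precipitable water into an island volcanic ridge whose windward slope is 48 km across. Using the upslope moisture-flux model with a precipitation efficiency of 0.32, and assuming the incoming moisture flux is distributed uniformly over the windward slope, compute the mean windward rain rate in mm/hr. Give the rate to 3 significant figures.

R ≈ 7.58 mm/hr

Incoming column moisture flux per unit ridge length: F = V × PW = 9.75 × 32.4 = 315.9 mm·m/s.
Spread over the 48 km slope with efficiency ε = 0.32: R = ε·F/W = 0.32 × 315.9 / 48000 m = 2.106e-03 mm/s.
R = 2.106e-03 × 3600 = 7.58 mm/hr.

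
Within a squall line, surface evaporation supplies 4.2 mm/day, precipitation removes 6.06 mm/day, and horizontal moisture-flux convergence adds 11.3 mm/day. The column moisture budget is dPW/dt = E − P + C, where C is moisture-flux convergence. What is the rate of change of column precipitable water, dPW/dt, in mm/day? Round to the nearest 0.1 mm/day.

dPW/dt = E − P + C = 4.2 − 6.06 + (11.3) = 9.4 mm/day.

dPW/dt ≈ 9.4 mm/day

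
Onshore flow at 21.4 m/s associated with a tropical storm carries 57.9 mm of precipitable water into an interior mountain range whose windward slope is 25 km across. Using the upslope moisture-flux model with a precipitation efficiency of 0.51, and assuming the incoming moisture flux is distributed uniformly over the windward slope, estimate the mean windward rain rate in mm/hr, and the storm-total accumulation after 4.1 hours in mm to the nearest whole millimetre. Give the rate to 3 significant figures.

R ≈ 91.0 mm/hr; total ≈ 373 mm

Incoming column moisture flux per unit ridge length: F = V × PW = 21.4 × 57.9 = 1239.06 mm·m/s.
Spread over the 25 km slope with efficiency ε = 0.51: R = ε·F/W = 0.51 × 1239.06 / 25000 m = 2.528e-02 mm/s.
R = 2.528e-02 × 3600 = 91.0 mm/hr.
Over 4.1 h: total = 91.0 × 4.1 = 373.1 ≈ 373 mm.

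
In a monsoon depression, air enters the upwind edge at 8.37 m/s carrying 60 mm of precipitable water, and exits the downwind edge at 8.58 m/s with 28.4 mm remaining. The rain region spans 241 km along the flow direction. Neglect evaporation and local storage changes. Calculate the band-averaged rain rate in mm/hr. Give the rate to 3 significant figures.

R ≈ 3.86 mm/hr

Column moisture flux per unit crosswind length is F = V × PW.
Inflow: F_in = 8.37 × 60 = 502.2 mm·m/s
Outflow: F_out = 8.58 × 28.4 = 243.672 mm·m/s
Steady-state rate R = (F_in − F_out)/L = (502.2 − 243.672) / 241000 m = 1.073e-03 mm/s.
R = 1.073e-03 × 3600 = 3.86 mm/hr.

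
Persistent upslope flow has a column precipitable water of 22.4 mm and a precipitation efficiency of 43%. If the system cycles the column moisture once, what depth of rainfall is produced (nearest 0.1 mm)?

Rainfall = ε × PW = 0.43 × 22.4 = 9.6 mm.

rainfall ≈ 9.6 mm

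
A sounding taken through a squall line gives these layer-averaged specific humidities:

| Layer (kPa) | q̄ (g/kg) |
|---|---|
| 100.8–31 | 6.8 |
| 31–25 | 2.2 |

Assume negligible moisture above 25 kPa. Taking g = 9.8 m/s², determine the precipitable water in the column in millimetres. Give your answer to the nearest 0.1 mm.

Precipitable water is the column-integrated vapour mass per unit area: PW = (1/g) Σ q̄ Δp, with q in kg/kg and Δp in Pa (1 kg/m² of water = 1 mm).
Layer 100.8–31 kPa: Δp = 698 hPa = 69800 Pa, q̄ = 0.0068 kg/kg → 0.0068 × 69800 / 9.8 = 48.43 mm
Layer 31–25 kPa: Δp = 60 hPa = 6000 Pa, q̄ = 0.0022 kg/kg → 0.0022 × 6000 / 9.8 = 1.35 mm
PW = 48.43 + 1.35 = 49.78 ≈ 49.8 mm.

PW ≈ 49.8 mm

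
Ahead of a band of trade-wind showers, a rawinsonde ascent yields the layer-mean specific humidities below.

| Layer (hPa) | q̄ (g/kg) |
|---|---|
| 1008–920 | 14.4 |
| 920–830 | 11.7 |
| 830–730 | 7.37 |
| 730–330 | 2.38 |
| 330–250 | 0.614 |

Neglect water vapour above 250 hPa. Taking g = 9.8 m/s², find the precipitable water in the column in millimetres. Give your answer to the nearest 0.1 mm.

Precipitable water is the column-integrated vapour mass per unit area: PW = (1/g) Σ q̄ Δp, with q in kg/kg and Δp in Pa (1 kg/m² of water = 1 mm).
Layer 1008–920 hPa: Δp = 88 hPa = 8800 Pa, q̄ = 0.0144 kg/kg → 0.0144 × 8800 / 9.8 = 12.93 mm
Layer 920–830 hPa: Δp = 90 hPa = 9000 Pa, q̄ = 0.0117 kg/kg → 0.0117 × 9000 / 9.8 = 10.74 mm
Layer 830–730 hPa: Δp = 100 hPa = 10000 Pa, q̄ = 0.00737 kg/kg → 0.00737 × 10000 / 9.8 = 7.52 mm
Layer 730–330 hPa: Δp = 400 hPa = 40000 Pa, q̄ = 0.00238 kg/kg → 0.00238 × 40000 / 9.8 = 9.71 mm
Layer 330–250 hPa: Δp = 80 hPa = 8000 Pa, q̄ = 0.000614 kg/kg → 0.000614 × 8000 / 9.8 = 0.50 mm
PW = 12.93 + 10.74 + 7.52 + 9.71 + 0.50 = 41.40 ≈ 41.4 mm.

PW ≈ 41.4 mm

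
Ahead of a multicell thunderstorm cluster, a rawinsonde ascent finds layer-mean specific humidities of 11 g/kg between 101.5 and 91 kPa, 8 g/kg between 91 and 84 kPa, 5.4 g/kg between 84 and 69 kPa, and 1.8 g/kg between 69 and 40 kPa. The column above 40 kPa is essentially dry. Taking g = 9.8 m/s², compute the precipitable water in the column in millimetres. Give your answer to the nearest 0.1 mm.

PW ≈ 31.1 mm

Precipitable water is the column-integrated vapour mass per unit area: PW = (1/g) Σ q̄ Δp, with q in kg/kg and Δp in Pa (1 kg/m² of water = 1 mm).
Layer 101.5–91 kPa: Δp = 105 hPa = 10500 Pa, q̄ = 0.011 kg/kg → 0.011 × 10500 / 9.8 = 11.79 mm
Layer 91–84 kPa: Δp = 70 hPa = 7000 Pa, q̄ = 0.008 kg/kg → 0.008 × 7000 / 9.8 = 5.71 mm
Layer 84–69 kPa: Δp = 150 hPa = 15000 Pa, q̄ = 0.0054 kg/kg → 0.0054 × 15000 / 9.8 = 8.27 mm
Layer 69–40 kPa: Δp = 290 hPa = 29000 Pa, q̄ = 0.0018 kg/kg → 0.0018 × 29000 / 9.8 = 5.33 mm
PW = 11.79 + 5.71 + 8.27 + 5.33 = 31.10 ≈ 31.1 mm.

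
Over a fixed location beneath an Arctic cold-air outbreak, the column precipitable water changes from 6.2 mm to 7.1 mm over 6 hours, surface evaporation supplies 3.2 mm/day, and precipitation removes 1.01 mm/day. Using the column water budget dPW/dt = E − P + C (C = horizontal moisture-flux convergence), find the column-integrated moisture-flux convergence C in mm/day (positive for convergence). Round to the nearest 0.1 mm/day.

C ≈ 1.4 mm/day

dPW/dt = (7.1 − 6.2) mm / (6/24 day) = +3.600 mm/day.
C = dPW/dt − E + P = (+3.600) − 3.2 + 1.01 = 1.4 mm/day.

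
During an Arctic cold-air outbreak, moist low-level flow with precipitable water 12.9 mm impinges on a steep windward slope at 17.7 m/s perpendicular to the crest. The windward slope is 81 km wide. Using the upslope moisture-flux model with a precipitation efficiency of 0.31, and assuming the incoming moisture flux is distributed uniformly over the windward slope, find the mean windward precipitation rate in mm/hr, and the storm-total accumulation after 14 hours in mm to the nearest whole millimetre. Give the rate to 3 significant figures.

Incoming column moisture flux per unit ridge length: F = V × PW = 17.7 × 12.9 = 228.33 mm·m/s.
Spread over the 81 km slope with efficiency ε = 0.31: R = ε·F/W = 0.31 × 228.33 / 81000 m = 8.739e-04 mm/s.
R = 8.739e-04 × 3600 = 3.15 mm/hr.
Over 14 h: total = 3.15 × 14 = 44.1 ≈ 44 mm.

R ≈ 3.15 mm/hr; total ≈ 44 mm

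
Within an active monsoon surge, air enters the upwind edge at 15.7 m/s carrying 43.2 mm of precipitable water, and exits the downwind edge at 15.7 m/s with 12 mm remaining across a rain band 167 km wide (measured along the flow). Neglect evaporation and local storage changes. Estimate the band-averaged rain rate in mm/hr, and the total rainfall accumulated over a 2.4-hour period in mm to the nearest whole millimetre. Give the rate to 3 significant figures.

Column moisture flux per unit crosswind length is F = V × PW.
Inflow: F_in = 15.7 × 43.2 = 678.24 mm·m/s
Outflow: F_out = 15.7 × 12 = 188.4 mm·m/s
Steady-state rate R = (F_in − F_out)/L = (678.24 − 188.4) / 167000 m = 2.933e-03 mm/s.
R = 2.933e-03 × 3600 = 10.6 mm/hr.
Over 2.4 h: total = 10.6 × 2.4 = 25.44 ≈ 25 mm.

R ≈ 10.6 mm/hr; total ≈ 25 mm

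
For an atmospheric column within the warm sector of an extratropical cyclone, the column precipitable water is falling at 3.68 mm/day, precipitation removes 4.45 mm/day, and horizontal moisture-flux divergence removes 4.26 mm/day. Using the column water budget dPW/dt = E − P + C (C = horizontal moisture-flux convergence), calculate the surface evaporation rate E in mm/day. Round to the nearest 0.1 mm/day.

E ≈ 5.0 mm/day

dPW/dt = -3.68 mm/day.
E = dPW/dt + P − C = (-3.68) + 4.45 − (-4.26) = 5.0 mm/day.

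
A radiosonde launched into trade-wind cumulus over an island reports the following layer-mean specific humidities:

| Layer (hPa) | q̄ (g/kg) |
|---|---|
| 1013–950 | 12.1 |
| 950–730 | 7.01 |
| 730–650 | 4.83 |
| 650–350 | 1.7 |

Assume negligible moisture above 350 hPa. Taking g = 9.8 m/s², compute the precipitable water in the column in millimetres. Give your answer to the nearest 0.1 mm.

Precipitable water is the column-integrated vapour mass per unit area: PW = (1/g) Σ q̄ Δp, with q in kg/kg and Δp in Pa (1 kg/m² of water = 1 mm).
Layer 1013–950 hPa: Δp = 63 hPa = 6300 Pa, q̄ = 0.0121 kg/kg → 0.0121 × 6300 / 9.8 = 7.78 mm
Layer 950–730 hPa: Δp = 220 hPa = 22000 Pa, q̄ = 0.00701 kg/kg → 0.00701 × 22000 / 9.8 = 15.74 mm
Layer 730–650 hPa: Δp = 80 hPa = 8000 Pa, q̄ = 0.00483 kg/kg → 0.00483 × 8000 / 9.8 = 3.94 mm
Layer 650–350 hPa: Δp = 300 hPa = 30000 Pa, q̄ = 0.0017 kg/kg → 0.0017 × 30000 / 9.8 = 5.20 mm
PW = 7.78 + 15.74 + 3.94 + 5.20 = 32.66 ≈ 32.7 mm.

PW ≈ 32.7 mm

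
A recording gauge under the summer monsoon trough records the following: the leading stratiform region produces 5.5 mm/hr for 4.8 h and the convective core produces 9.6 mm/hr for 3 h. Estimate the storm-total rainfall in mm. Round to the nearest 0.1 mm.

Total = Σ Rᵢ Δtᵢ = 5.5 × 4.8 + 9.6 × 3
      = 26.4 + 28.8 = 55.2 mm.

total ≈ 55.2 mm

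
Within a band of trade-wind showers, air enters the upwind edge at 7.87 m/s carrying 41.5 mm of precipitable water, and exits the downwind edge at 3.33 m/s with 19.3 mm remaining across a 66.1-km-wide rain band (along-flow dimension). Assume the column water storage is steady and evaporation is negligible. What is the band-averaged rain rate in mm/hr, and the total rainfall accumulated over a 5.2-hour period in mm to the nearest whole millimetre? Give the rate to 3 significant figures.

Column moisture flux per unit crosswind length is F = V × PW.
Inflow: F_in = 7.87 × 41.5 = 326.605 mm·m/s
Outflow: F_out = 3.33 × 19.3 = 64.269 mm·m/s
Steady-state rate R = (F_in − F_out)/L = (326.605 − 64.269) / 66100 m = 3.969e-03 mm/s.
R = 3.969e-03 × 3600 = 14.3 mm/hr.
Over 5.2 h: total = 14.3 × 5.2 = 74.36 ≈ 74 mm.

R ≈ 14.3 mm/hr; total ≈ 74 mm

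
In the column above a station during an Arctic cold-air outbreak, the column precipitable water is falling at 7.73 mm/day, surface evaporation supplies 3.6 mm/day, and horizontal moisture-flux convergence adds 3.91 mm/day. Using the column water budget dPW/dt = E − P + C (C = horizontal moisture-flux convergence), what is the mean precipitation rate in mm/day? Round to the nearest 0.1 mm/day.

dPW/dt = -7.73 mm/day.
P = E + C − dPW/dt = 3.6 + (3.91) − (-7.73) = 15.2 mm/day.

P ≈ 15.2 mm/day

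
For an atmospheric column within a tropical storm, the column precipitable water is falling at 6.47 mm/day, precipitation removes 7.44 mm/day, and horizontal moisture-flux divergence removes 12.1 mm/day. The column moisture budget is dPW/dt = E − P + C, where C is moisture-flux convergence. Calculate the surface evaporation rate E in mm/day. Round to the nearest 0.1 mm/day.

dPW/dt = -6.47 mm/day.
E = dPW/dt + P − C = (-6.47) + 7.44 − (-12.1) = 13.1 mm/day.

E ≈ 13.1 mm/day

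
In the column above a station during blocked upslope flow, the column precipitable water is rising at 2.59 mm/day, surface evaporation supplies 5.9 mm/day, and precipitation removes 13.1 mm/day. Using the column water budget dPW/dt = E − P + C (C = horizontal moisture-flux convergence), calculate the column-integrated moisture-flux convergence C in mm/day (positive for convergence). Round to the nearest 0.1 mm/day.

C ≈ 9.8 mm/day

dPW/dt = +2.59 mm/day.
C = dPW/dt − E + P = (+2.59) − 5.9 + 13.1 = 9.8 mm/day.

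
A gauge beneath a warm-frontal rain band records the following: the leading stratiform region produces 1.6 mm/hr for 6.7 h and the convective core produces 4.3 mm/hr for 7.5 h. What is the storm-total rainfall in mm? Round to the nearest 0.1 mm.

total ≈ 43.0 mm

Total = Σ Rᵢ Δtᵢ = 1.6 × 6.7 + 4.3 × 7.5
      = 10.72 + 32.25 = 43.0 mm.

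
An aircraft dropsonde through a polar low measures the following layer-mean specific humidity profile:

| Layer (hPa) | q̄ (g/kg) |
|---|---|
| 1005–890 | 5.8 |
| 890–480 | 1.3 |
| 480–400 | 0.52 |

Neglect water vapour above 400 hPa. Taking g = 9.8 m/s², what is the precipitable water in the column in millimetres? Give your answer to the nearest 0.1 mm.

Precipitable water is the column-integrated vapour mass per unit area: PW = (1/g) Σ q̄ Δp, with q in kg/kg and Δp in Pa (1 kg/m² of water = 1 mm).
Layer 1005–890 hPa: Δp = 115 hPa = 11500 Pa, q̄ = 0.0058 kg/kg → 0.0058 × 11500 / 9.8 = 6.81 mm
Layer 890–480 hPa: Δp = 410 hPa = 41000 Pa, q̄ = 0.0013 kg/kg → 0.0013 × 41000 / 9.8 = 5.44 mm
Layer 480–400 hPa: Δp = 80 hPa = 8000 Pa, q̄ = 0.00052 kg/kg → 0.00052 × 8000 / 9.8 = 0.42 mm
PW = 6.81 + 5.44 + 0.42 = 12.67 ≈ 12.7 mm.

PW ≈ 12.7 mm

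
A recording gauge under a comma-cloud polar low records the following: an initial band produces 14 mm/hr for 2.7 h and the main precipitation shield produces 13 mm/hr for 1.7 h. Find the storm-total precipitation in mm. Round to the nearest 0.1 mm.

total ≈ 59.9 mm

Total = Σ Rᵢ Δtᵢ = 14 × 2.7 + 13 × 1.7
      = 37.8 + 22.1 = 59.9 mm.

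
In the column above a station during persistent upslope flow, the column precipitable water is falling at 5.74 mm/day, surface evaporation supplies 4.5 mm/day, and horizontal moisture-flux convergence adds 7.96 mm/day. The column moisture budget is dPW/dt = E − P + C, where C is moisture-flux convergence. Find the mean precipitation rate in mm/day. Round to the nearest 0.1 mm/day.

P ≈ 18.2 mm/day

dPW/dt = -5.74 mm/day.
P = E + C − dPW/dt = 4.5 + (7.96) − (-5.74) = 18.2 mm/day.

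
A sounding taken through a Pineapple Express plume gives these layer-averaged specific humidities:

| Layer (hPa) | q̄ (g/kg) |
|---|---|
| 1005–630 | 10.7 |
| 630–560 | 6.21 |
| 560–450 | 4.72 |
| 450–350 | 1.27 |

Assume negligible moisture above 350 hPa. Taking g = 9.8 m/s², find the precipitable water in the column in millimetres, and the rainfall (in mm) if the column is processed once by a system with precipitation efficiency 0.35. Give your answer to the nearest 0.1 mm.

PW ≈ 52.0 mm; rainfall ≈ 18.2 mm

Precipitable water is the column-integrated vapour mass per unit area: PW = (1/g) Σ q̄ Δp, with q in kg/kg and Δp in Pa (1 kg/m² of water = 1 mm).
Layer 1005–630 hPa: Δp = 375 hPa = 37500 Pa, q̄ = 0.0107 kg/kg → 0.0107 × 37500 / 9.8 = 40.94 mm
Layer 630–560 hPa: Δp = 70 hPa = 7000 Pa, q̄ = 0.00621 kg/kg → 0.00621 × 7000 / 9.8 = 4.44 mm
Layer 560–450 hPa: Δp = 110 hPa = 11000 Pa, q̄ = 0.00472 kg/kg → 0.00472 × 11000 / 9.8 = 5.30 mm
Layer 450–350 hPa: Δp = 100 hPa = 10000 Pa, q̄ = 0.00127 kg/kg → 0.00127 × 10000 / 9.8 = 1.30 mm
PW = 40.94 + 4.44 + 5.30 + 1.30 = 51.98 ≈ 52.0 mm.
Rainfall = ε × PW = 0.35 × 52.0 = 18.2 mm.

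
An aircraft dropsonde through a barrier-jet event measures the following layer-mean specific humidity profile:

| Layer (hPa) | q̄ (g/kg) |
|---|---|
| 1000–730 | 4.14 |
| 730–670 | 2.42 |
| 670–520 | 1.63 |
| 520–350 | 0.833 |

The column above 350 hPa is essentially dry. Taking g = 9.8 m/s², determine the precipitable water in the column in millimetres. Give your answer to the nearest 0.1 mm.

Precipitable water is the column-integrated vapour mass per unit area: PW = (1/g) Σ q̄ Δp, with q in kg/kg and Δp in Pa (1 kg/m² of water = 1 mm).
Layer 1000–730 hPa: Δp = 270 hPa = 27000 Pa, q̄ = 0.00414 kg/kg → 0.00414 × 27000 / 9.8 = 11.41 mm
Layer 730–670 hPa: Δp = 60 hPa = 6000 Pa, q̄ = 0.00242 kg/kg → 0.00242 × 6000 / 9.8 = 1.48 mm
Layer 670–520 hPa: Δp = 150 hPa = 15000 Pa, q̄ = 0.00163 kg/kg → 0.00163 × 15000 / 9.8 = 2.49 mm
Layer 520–350 hPa: Δp = 170 hPa = 17000 Pa, q̄ = 0.000833 kg/kg → 0.000833 × 17000 / 9.8 = 1.44 mm
PW = 11.41 + 1.48 + 2.49 + 1.44 = 16.82 ≈ 16.8 mm.

PW ≈ 16.8 mm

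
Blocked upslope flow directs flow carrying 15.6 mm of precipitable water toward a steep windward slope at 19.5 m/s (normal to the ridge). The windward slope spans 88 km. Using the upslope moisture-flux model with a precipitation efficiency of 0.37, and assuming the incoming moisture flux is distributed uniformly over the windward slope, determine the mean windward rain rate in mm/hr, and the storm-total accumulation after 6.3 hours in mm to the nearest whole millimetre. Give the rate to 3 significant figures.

Incoming column moisture flux per unit ridge length: F = V × PW = 19.5 × 15.6 = 304.2 mm·m/s.
Spread over the 88 km slope with efficiency ε = 0.37: R = ε·F/W = 0.37 × 304.2 / 88000 m = 1.279e-03 mm/s.
R = 1.279e-03 × 3600 = 4.60 mm/hr.
Over 6.3 h: total = 4.60 × 6.3 = 28.98 ≈ 29 mm.

R ≈ 4.60 mm/hr; total ≈ 29 mm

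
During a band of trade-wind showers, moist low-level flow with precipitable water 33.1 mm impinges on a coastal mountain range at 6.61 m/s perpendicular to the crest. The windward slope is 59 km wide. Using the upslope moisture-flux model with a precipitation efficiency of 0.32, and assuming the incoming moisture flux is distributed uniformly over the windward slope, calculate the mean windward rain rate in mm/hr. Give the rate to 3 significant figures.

R ≈ 4.27 mm/hr

Incoming column moisture flux per unit ridge length: F = V × PW = 6.61 × 33.1 = 218.791 mm·m/s.
Spread over the 59 km slope with efficiency ε = 0.32: R = ε·F/W = 0.32 × 218.791 / 59000 m = 1.187e-03 mm/s.
R = 1.187e-03 × 3600 = 4.27 mm/hr.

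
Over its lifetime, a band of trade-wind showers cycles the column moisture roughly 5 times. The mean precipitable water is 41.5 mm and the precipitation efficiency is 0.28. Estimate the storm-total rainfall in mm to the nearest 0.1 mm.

rainfall ≈ 58.1 mm

Each cycle deposits ε × PW = 0.28 × 41.5 = 11.62 mm.
Over 5 cycles: 5 × 11.62 = 58.1 mm.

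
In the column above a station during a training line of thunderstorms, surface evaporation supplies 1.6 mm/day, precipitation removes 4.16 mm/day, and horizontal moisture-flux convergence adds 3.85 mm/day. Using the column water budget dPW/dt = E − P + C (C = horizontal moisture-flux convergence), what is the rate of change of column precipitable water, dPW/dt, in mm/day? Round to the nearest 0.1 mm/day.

dPW/dt ≈ 1.3 mm/day

dPW/dt = E − P + C = 1.6 − 4.16 + (3.85) = 1.3 mm/day.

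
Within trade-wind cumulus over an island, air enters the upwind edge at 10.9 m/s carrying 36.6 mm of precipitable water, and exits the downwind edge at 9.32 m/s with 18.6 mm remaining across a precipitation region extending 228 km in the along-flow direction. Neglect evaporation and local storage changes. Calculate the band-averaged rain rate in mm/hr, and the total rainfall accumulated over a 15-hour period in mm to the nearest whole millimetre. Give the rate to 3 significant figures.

Column moisture flux per unit crosswind length is F = V × PW.
Inflow: F_in = 10.9 × 36.6 = 398.94 mm·m/s
Outflow: F_out = 9.32 × 18.6 = 173.352 mm·m/s
Steady-state rate R = (F_in − F_out)/L = (398.94 − 173.352) / 228000 m = 9.894e-04 mm/s.
R = 9.894e-04 × 3600 = 3.56 mm/hr.
Over 15 h: total = 3.56 × 15 = 53.4 ≈ 53 mm.

R ≈ 3.56 mm/hr; total ≈ 53 mm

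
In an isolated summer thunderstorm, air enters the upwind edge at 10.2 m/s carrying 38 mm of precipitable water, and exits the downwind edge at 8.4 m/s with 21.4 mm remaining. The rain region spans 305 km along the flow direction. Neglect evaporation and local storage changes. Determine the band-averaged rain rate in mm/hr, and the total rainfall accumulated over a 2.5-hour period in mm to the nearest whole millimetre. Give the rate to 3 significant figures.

Column moisture flux per unit crosswind length is F = V × PW.
Inflow: F_in = 10.2 × 38 = 387.6 mm·m/s
Outflow: F_out = 8.4 × 21.4 = 179.76 mm·m/s
Steady-state rate R = (F_in − F_out)/L = (387.6 − 179.76) / 305000 m = 6.814e-04 mm/s.
R = 6.814e-04 × 3600 = 2.45 mm/hr.
Over 2.5 h: total = 2.45 × 2.5 = 6.125 ≈ 6 mm.

R ≈ 2.45 mm/hr; total ≈ 6 mm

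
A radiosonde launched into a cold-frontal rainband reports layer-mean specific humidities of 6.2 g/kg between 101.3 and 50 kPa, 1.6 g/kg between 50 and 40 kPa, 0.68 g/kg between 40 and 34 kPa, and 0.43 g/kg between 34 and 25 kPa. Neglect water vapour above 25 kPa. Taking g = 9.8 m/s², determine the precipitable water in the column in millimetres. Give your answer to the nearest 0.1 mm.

PW ≈ 34.9 mm

Precipitable water is the column-integrated vapour mass per unit area: PW = (1/g) Σ q̄ Δp, with q in kg/kg and Δp in Pa (1 kg/m² of water = 1 mm).
Layer 101.3–50 kPa: Δp = 513 hPa = 51300 Pa, q̄ = 0.0062 kg/kg → 0.0062 × 51300 / 9.8 = 32.46 mm
Layer 50–40 kPa: Δp = 100 hPa = 10000 Pa, q̄ = 0.0016 kg/kg → 0.0016 × 10000 / 9.8 = 1.63 mm
Layer 40–34 kPa: Δp = 60 hPa = 6000 Pa, q̄ = 0.00068 kg/kg → 0.00068 × 6000 / 9.8 = 0.42 mm
Layer 34–25 kPa: Δp = 90 hPa = 9000 Pa, q̄ = 0.00043 kg/kg → 0.00043 × 9000 / 9.8 = 0.39 mm
PW = 32.46 + 1.63 + 0.42 + 0.39 = 34.90 ≈ 34.9 mm.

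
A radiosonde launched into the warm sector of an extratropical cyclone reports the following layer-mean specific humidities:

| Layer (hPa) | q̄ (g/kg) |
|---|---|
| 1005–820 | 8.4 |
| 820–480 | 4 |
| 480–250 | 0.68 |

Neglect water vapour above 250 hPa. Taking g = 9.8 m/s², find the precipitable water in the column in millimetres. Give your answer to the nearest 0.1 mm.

PW ≈ 31.3 mm

Precipitable water is the column-integrated vapour mass per unit area: PW = (1/g) Σ q̄ Δp, with q in kg/kg and Δp in Pa (1 kg/m² of water = 1 mm).
Layer 1005–820 hPa: Δp = 185 hPa = 18500 Pa, q̄ = 0.0084 kg/kg → 0.0084 × 18500 / 9.8 = 15.86 mm
Layer 820–480 hPa: Δp = 340 hPa = 34000 Pa, q̄ = 0.004 kg/kg → 0.004 × 34000 / 9.8 = 13.88 mm
Layer 480–250 hPa: Δp = 230 hPa = 23000 Pa, q̄ = 0.00068 kg/kg → 0.00068 × 23000 / 9.8 = 1.60 mm
PW = 15.86 + 13.88 + 1.60 = 31.34 ≈ 31.3 mm.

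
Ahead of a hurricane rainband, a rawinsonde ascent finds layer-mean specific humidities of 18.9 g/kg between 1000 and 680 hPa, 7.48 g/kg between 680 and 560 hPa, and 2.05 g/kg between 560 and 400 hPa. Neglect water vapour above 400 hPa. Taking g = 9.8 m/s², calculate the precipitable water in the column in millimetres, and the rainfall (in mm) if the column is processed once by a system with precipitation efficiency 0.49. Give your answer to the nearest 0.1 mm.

Precipitable water is the column-integrated vapour mass per unit area: PW = (1/g) Σ q̄ Δp, with q in kg/kg and Δp in Pa (1 kg/m² of water = 1 mm).
Layer 1000–680 hPa: Δp = 320 hPa = 32000 Pa, q̄ = 0.0189 kg/kg → 0.0189 × 32000 / 9.8 = 61.71 mm
Layer 680–560 hPa: Δp = 120 hPa = 12000 Pa, q̄ = 0.00748 kg/kg → 0.00748 × 12000 / 9.8 = 9.16 mm
Layer 560–400 hPa: Δp = 160 hPa = 16000 Pa, q̄ = 0.00205 kg/kg → 0.00205 × 16000 / 9.8 = 3.35 mm
PW = 61.71 + 9.16 + 3.35 = 74.22 ≈ 74.2 mm.
Rainfall = ε × PW = 0.49 × 74.2 = 36.4 mm.

PW ≈ 74.2 mm; rainfall ≈ 36.4 mm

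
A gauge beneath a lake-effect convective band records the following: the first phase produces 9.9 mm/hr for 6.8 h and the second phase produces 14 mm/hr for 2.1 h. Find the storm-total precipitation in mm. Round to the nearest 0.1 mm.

total ≈ 96.7 mm

Total = Σ Rᵢ Δtᵢ = 9.9 × 6.8 + 14 × 2.1
      = 67.32 + 29.4 = 96.7 mm.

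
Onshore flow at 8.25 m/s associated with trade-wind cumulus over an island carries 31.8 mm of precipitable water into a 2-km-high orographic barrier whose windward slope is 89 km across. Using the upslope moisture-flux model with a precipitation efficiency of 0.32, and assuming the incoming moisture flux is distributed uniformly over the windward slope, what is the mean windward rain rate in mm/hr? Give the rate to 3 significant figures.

Incoming column moisture flux per unit ridge length: F = V × PW = 8.25 × 31.8 = 262.35 mm·m/s.
Spread over the 89 km slope with efficiency ε = 0.32: R = ε·F/W = 0.32 × 262.35 / 89000 m = 9.433e-04 mm/s.
R = 9.433e-04 × 3600 = 3.40 mm/hr.

R ≈ 3.40 mm/hr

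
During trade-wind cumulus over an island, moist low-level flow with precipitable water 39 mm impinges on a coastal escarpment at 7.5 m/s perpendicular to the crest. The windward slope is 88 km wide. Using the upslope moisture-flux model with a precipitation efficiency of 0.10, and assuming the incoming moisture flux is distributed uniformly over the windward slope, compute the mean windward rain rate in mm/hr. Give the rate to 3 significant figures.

Incoming column moisture flux per unit ridge length: F = V × PW = 7.5 × 39 = 292.5 mm·m/s.
Spread over the 88 km slope with efficiency ε = 0.10: R = ε·F/W = 0.10 × 292.5 / 88000 m = 3.324e-04 mm/s.
R = 3.324e-04 × 3600 = 1.20 mm/hr.

R ≈ 1.20 mm/hr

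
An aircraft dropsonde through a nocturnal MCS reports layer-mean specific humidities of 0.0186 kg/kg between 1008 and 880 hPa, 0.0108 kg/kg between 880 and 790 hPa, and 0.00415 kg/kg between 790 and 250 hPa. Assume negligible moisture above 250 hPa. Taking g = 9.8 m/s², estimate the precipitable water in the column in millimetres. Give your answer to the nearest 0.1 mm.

Precipitable water is the column-integrated vapour mass per unit area: PW = (1/g) Σ q̄ Δp, with q in kg/kg and Δp in Pa (1 kg/m² of water = 1 mm).
Layer 1008–880 hPa: Δp = 128 hPa = 12800 Pa, q̄ = 0.0186 kg/kg → 0.0186 × 12800 / 9.8 = 24.29 mm
Layer 880–790 hPa: Δp = 90 hPa = 9000 Pa, q̄ = 0.0108 kg/kg → 0.0108 × 9000 / 9.8 = 9.92 mm
Layer 790–250 hPa: Δp = 540 hPa = 54000 Pa, q̄ = 0.00415 kg/kg → 0.00415 × 54000 / 9.8 = 22.87 mm
PW = 24.29 + 9.92 + 22.87 = 57.08 ≈ 57.1 mm.

PW ≈ 57.1 mm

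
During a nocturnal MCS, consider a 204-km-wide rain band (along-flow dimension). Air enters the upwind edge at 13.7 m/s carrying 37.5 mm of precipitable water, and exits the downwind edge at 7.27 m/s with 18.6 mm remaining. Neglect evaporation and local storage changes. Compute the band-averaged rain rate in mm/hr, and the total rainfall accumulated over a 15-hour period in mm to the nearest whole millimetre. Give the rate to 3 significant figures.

Column moisture flux per unit crosswind length is F = V × PW.
Inflow: F_in = 13.7 × 37.5 = 513.75 mm·m/s
Outflow: F_out = 7.27 × 18.6 = 135.222 mm·m/s
Steady-state rate R = (F_in − F_out)/L = (513.75 − 135.222) / 204000 m = 1.856e-03 mm/s.
R = 1.856e-03 × 3600 = 6.68 mm/hr.
Over 15 h: total = 6.68 × 15 = 100.2 ≈ 100 mm.

R ≈ 6.68 mm/hr; total ≈ 100 mm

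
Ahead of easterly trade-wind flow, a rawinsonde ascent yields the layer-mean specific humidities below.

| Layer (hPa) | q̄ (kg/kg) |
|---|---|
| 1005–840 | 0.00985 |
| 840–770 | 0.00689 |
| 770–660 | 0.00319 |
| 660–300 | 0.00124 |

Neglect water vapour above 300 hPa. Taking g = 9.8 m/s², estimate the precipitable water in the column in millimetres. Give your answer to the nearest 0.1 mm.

Precipitable water is the column-integrated vapour mass per unit area: PW = (1/g) Σ q̄ Δp, with q in kg/kg and Δp in Pa (1 kg/m² of water = 1 mm).
Layer 1005–840 hPa: Δp = 165 hPa = 16500 Pa, q̄ = 0.00985 kg/kg → 0.00985 × 16500 / 9.8 = 16.58 mm
Layer 840–770 hPa: Δp = 70 hPa = 7000 Pa, q̄ = 0.00689 kg/kg → 0.00689 × 7000 / 9.8 = 4.92 mm
Layer 770–660 hPa: Δp = 110 hPa = 11000 Pa, q̄ = 0.00319 kg/kg → 0.00319 × 11000 / 9.8 = 3.58 mm
Layer 660–300 hPa: Δp = 360 hPa = 36000 Pa, q̄ = 0.00124 kg/kg → 0.00124 × 36000 / 9.8 = 4.56 mm
PW = 16.58 + 4.92 + 3.58 + 4.56 = 29.64 ≈ 29.6 mm.

PW ≈ 29.6 mm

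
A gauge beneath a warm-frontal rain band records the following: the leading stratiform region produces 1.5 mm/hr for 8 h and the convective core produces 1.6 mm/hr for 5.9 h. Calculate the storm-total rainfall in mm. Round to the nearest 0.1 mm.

total ≈ 21.4 mm

Total = Σ Rᵢ Δtᵢ = 1.5 × 8 + 1.6 × 5.9
      = 12 + 9.44 = 21.4 mm.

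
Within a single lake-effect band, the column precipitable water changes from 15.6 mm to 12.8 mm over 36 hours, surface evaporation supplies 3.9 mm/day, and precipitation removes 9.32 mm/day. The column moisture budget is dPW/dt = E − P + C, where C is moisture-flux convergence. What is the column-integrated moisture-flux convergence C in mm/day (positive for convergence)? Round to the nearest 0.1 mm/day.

C ≈ 3.6 mm/day

dPW/dt = (12.8 − 15.6) mm / (36/24 day) = -1.867 mm/day.
C = dPW/dt − E + P = (-1.867) − 3.9 + 9.32 = 3.6 mm/day.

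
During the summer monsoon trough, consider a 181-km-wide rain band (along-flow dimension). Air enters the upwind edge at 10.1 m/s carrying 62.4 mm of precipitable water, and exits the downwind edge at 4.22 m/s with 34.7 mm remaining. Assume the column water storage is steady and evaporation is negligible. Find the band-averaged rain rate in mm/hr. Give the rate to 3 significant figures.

R ≈ 9.62 mm/hr

Column moisture flux per unit crosswind length is F = V × PW.
Inflow: F_in = 10.1 × 62.4 = 630.24 mm·m/s
Outflow: F_out = 4.22 × 34.7 = 146.434 mm·m/s
Steady-state rate R = (F_in − F_out)/L = (630.24 − 146.434) / 181000 m = 2.673e-03 mm/s.
R = 2.673e-03 × 3600 = 9.62 mm/hr.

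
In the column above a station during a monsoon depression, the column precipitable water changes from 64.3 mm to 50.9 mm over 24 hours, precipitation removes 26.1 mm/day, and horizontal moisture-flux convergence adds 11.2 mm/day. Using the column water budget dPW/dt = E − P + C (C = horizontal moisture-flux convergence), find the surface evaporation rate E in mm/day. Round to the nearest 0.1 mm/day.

dPW/dt = (50.9 − 64.3) mm / (24/24 day) = -13.400 mm/day.
E = dPW/dt + P − C = (-13.400) + 26.1 − (11.2) = 1.5 mm/day.

E ≈ 1.5 mm/day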